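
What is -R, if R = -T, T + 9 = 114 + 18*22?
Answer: 501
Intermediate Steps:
T = 501 (T = -9 + (114 + 18*22) = -9 + (114 + 396) = -9 + 510 = 501)
R = -501 (R = -1*501 = -501)
-R = -1*(-501) = 501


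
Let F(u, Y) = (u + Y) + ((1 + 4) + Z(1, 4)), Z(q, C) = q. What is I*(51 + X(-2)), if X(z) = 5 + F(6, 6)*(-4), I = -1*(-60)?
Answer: -960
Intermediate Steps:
I = 60
F(u, Y) = 6 + Y + u (F(u, Y) = (u + Y) + ((1 + 4) + 1) = (Y + u) + (5 + 1) = (Y + u) + 6 = 6 + Y + u)
X(z) = -67 (X(z) = 5 + (6 + 6 + 6)*(-4) = 5 + 18*(-4) = 5 - 72 = -67)
I*(51 + X(-2)) = 60*(51 - 67) = 60*(-16) = -960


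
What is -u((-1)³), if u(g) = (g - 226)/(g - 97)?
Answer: -227/98 ≈ -2.3163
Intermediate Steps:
u(g) = (-226 + g)/(-97 + g)
-u((-1)³) = -(-226 + (-1)³)/(-97 + (-1)³) = -(-226 - 1)/(-97 - 1) = -(-227)/(-98) = -(-1)*(-227)/98 = -1*227/98 = -227/98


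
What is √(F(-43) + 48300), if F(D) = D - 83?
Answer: √48174 ≈ 219.49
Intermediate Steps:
F(D) = -83 + D
√(F(-43) + 48300) = √((-83 - 43) + 48300) = √(-126 + 48300) = √48174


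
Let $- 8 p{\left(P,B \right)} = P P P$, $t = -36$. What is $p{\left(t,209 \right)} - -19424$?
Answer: $25256$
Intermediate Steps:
$p{\left(P,B \right)} = - \frac{P^{3}}{8}$ ($p{\left(P,B \right)} = - \frac{P P P}{8} = - \frac{P^{2} P}{8} = - \frac{P^{3}}{8}$)
$p{\left(t,209 \right)} - -19424 = - \frac{\left(-36\right)^{3}}{8} - -19424 = \left(- \frac{1}{8}\right) \left(-46656\right) + 19424 = 5832 + 19424 = 25256$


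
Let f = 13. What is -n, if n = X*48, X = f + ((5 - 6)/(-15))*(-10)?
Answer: -592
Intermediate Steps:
X = 37/3 (X = 13 + ((5 - 6)/(-15))*(-10) = 13 - 1*(-1/15)*(-10) = 13 + (1/15)*(-10) = 13 - ⅔ = 37/3 ≈ 12.333)
n = 592 (n = (37/3)*48 = 592)
-n = -1*592 = -592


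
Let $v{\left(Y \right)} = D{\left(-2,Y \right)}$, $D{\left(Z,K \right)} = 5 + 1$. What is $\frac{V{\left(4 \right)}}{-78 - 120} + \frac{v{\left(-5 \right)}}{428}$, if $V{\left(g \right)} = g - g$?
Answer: $\frac{3}{214} \approx 0.014019$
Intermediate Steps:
$D{\left(Z,K \right)} = 6$
$v{\left(Y \right)} = 6$
$V{\left(g \right)} = 0$
$\frac{V{\left(4 \right)}}{-78 - 120} + \frac{v{\left(-5 \right)}}{428} = \frac{0}{-78 - 120} + \frac{6}{428} = \frac{0}{-198} + 6 \cdot \frac{1}{428} = 0 \left(- \frac{1}{198}\right) + \frac{3}{214} = 0 + \frac{3}{214} = \frac{3}{214}$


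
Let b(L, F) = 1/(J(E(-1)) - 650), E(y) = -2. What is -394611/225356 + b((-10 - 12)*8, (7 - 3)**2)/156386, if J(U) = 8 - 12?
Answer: -2522463129290/1440538144629 ≈ -1.7511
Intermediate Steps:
J(U) = -4
b(L, F) = -1/654 (b(L, F) = 1/(-4 - 650) = 1/(-654) = -1/654)
-394611/225356 + b((-10 - 12)*8, (7 - 3)**2)/156386 = -394611/225356 - 1/654/156386 = -394611*1/225356 - 1/654*1/156386 = -394611/225356 - 1/102276444 = -2522463129290/1440538144629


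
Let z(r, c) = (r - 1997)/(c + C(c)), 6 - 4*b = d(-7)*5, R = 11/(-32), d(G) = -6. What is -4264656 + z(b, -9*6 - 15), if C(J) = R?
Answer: -1351886864/317 ≈ -4.2646e+6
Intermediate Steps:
R = -11/32 (R = 11*(-1/32) = -11/32 ≈ -0.34375)
C(J) = -11/32
b = 9 (b = 3/2 - (-3)*5/2 = 3/2 - ¼*(-30) = 3/2 + 15/2 = 9)
z(r, c) = (-1997 + r)/(-11/32 + c) (z(r, c) = (r - 1997)/(c - 11/32) = (-1997 + r)/(-11/32 + c))
-4264656 + z(b, -9*6 - 15) = -4264656 + 32*(-1997 + 9)/(-11 + 32*(-9*6 - 15)) = -4264656 + 32*(-1988)/(-11 + 32*(-54 - 15)) = -4264656 + 32*(-1988)/(-11 + 32*(-69)) = -4264656 + 32*(-1988)/(-11 - 2208) = -4264656 + 32*(-1988)/(-2219) = -4264656 + 32*(-1/2219)*(-1988) = -4264656 + 9088/317 = -1351886864/317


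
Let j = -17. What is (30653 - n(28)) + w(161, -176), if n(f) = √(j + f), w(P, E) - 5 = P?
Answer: 30819 - √11 ≈ 30816.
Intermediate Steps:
w(P, E) = 5 + P
n(f) = √(-17 + f)
(30653 - n(28)) + w(161, -176) = (30653 - √(-17 + 28)) + (5 + 161) = (30653 - √11) + 166 = 30819 - √11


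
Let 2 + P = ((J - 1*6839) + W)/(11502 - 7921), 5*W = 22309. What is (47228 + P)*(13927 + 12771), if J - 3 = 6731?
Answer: 22575917277172/17905 ≈ 1.2609e+9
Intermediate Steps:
J = 6734 (J = 3 + 6731 = 6734)
W = 22309/5 (W = (⅕)*22309 = 22309/5 ≈ 4461.8)
P = -14026/17905 (P = -2 + ((6734 - 1*6839) + 22309/5)/(11502 - 7921) = -2 + ((6734 - 6839) + 22309/5)/3581 = -2 + (-105 + 22309/5)*(1/3581) = -2 + (21784/5)*(1/3581) = -2 + 21784/17905 = -14026/17905 ≈ -0.78336)
(47228 + P)*(13927 + 12771) = (47228 - 14026/17905)*(13927 + 12771) = (845603314/17905)*26698 = 22575917277172/17905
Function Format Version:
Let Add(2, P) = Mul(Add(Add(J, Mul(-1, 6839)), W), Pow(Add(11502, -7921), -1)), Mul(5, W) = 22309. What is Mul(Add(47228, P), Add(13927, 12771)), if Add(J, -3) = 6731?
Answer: Rational(22575917277172, 17905) ≈ 1.2609e+9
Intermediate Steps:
J = 6734 (J = Add(3, 6731) = 6734)
W = Rational(22309, 5) (W = Mul(Rational(1, 5), 22309) = Rational(22309, 5) ≈ 4461.8)
P = Rational(-14026, 17905) (P = Add(-2, Mul(Add(Add(6734, Mul(-1, 6839)), Rational(22309, 5)), Pow(Add(11502, -7921), -1))) = Add(-2, Mul(Add(Add(6734, -6839), Rational(22309, 5)), Pow(3581, -1))) = Add(-2, Mul(Add(-105, Rational(22309, 5)), Rational(1, 3581))) = Add(-2, Mul(Rational(21784, 5), Rational(1, 3581))) = Add(-2, Rational(21784, 17905)) = Rational(-14026, 17905) ≈ -0.78336)
Mul(Add(47228, P), Add(13927, 12771)) = Mul(Add(47228, Rational(-14026, 17905)), Add(13927, 12771)) = Mul(Rational(845603314, 17905), 26698) = Rational(22575917277172, 17905)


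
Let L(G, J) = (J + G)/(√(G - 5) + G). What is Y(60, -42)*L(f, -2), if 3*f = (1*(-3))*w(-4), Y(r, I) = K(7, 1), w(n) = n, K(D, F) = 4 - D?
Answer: -24/17 + 6*I/17 ≈ -1.4118 + 0.35294*I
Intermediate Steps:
Y(r, I) = -3 (Y(r, I) = 4 - 1*7 = 4 - 7 = -3)
f = 4 (f = ((1*(-3))*(-4))/3 = (-3*(-4))/3 = (⅓)*12 = 4)
L(G, J) = (G + J)/(G + √(-5 + G)) (L(G, J) = (G + J)/(√(-5 + G) + G) = (G + J)/(G + √(-5 + G)))
Y(60, -42)*L(f, -2) = -3*(4 - 2)/(4 + √(-5 + 4)) = -3*2/(4 + √(-1)) = -3*2/(4 + I) = -3*(4 - I)/17*2 = -6*(4 - I)/17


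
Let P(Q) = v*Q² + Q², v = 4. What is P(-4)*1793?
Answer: 143440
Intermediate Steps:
P(Q) = 5*Q² (P(Q) = 4*Q² + Q² = 5*Q²)
P(-4)*1793 = (5*(-4)²)*1793 = (5*16)*1793 = 80*1793 = 143440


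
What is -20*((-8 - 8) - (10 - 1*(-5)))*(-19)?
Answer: -11780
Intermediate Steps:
-20*((-8 - 8) - (10 - 1*(-5)))*(-19) = -20*(-16 - (10 + 5))*(-19) = -20*(-16 - 1*15)*(-19) = -20*(-16 - 15)*(-19) = -20*(-31)*(-19) = 620*(-19) = -11780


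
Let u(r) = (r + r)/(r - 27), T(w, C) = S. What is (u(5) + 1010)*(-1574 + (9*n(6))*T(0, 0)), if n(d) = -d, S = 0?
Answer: -17479270/11 ≈ -1.5890e+6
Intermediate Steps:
T(w, C) = 0
u(r) = 2*r/(-27 + r) (u(r) = (2*r)/(-27 + r) = 2*r/(-27 + r))
(u(5) + 1010)*(-1574 + (9*n(6))*T(0, 0)) = (2*5/(-27 + 5) + 1010)*(-1574 + (9*(-1*6))*0) = (2*5/(-22) + 1010)*(-1574 + (9*(-6))*0) = (2*5*(-1/22) + 1010)*(-1574 - 54*0) = (-5/11 + 1010)*(-1574 + 0) = (11105/11)*(-1574) = -17479270/11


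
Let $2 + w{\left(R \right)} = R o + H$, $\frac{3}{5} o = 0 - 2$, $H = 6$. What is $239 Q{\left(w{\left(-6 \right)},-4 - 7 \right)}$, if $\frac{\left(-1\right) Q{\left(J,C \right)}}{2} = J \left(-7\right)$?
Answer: $80304$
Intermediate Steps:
$o = - \frac{10}{3}$ ($o = \frac{5 \left(0 - 2\right)}{3} = \frac{5}{3} \left(-2\right) = - \frac{10}{3} \approx -3.3333$)
$w{\left(R \right)} = 4 - \frac{10 R}{3}$ ($w{\left(R \right)} = -2 + \left(R \left(- \frac{10}{3}\right) + 6\right) = -2 - \left(-6 + \frac{10 R}{3}\right) = 4 - \frac{10 R}{3}$)
$Q{\left(J,C \right)} = 14 J$ ($Q{\left(J,C \right)} = - 2 J \left(-7\right) = - 2 \left(- 7 J\right) = 14 J$)
$239 Q{\left(w{\left(-6 \right)},-4 - 7 \right)} = 239 \cdot 14 \left(4 - -20\right) = 239 \cdot 14 \left(4 + 20\right) = 239 \cdot 14 \cdot 24 = 239 \cdot 336 = 80304$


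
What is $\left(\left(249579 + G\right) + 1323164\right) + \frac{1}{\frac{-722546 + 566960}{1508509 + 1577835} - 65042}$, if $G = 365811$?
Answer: $\frac{194574741202746246}{100371071017} \approx 1.9386 \cdot 10^{6}$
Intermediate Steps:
$\left(\left(249579 + G\right) + 1323164\right) + \frac{1}{\frac{-722546 + 566960}{1508509 + 1577835} - 65042} = \left(\left(249579 + 365811\right) + 1323164\right) + \frac{1}{\frac{-722546 + 566960}{1508509 + 1577835} - 65042} = \left(615390 + 1323164\right) + \frac{1}{- \frac{155586}{3086344} - 65042} = 1938554 + \frac{1}{\left(-155586\right) \frac{1}{3086344} - 65042} = 1938554 + \frac{1}{- \frac{77793}{1543172} - 65042} = 1938554 + \frac{1}{- \frac{100371071017}{1543172}} = 1938554 - \frac{1543172}{100371071017} = \frac{194574741202746246}{100371071017}$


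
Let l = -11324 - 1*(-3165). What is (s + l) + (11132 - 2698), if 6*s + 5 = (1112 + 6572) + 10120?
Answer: 6483/2 ≈ 3241.5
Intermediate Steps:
s = 5933/2 (s = -⅚ + ((1112 + 6572) + 10120)/6 = -⅚ + (7684 + 10120)/6 = -⅚ + (⅙)*17804 = -⅚ + 8902/3 = 5933/2 ≈ 2966.5)
l = -8159 (l = -11324 + 3165 = -8159)
(s + l) + (11132 - 2698) = (5933/2 - 8159) + (11132 - 2698) = -10385/2 + 8434 = 6483/2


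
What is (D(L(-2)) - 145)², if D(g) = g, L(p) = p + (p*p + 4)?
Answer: 19321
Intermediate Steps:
L(p) = 4 + p + p² (L(p) = p + (p² + 4) = p + (4 + p²) = 4 + p + p²)
(D(L(-2)) - 145)² = ((4 - 2 + (-2)²) - 145)² = ((4 - 2 + 4) - 145)² = (6 - 145)² = (-139)² = 19321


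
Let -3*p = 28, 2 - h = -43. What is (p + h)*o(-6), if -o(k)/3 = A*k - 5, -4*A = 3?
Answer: 107/2 ≈ 53.500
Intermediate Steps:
h = 45 (h = 2 - 1*(-43) = 2 + 43 = 45)
A = -¾ (A = -¼*3 = -¾ ≈ -0.75000)
p = -28/3 (p = -⅓*28 = -28/3 ≈ -9.3333)
o(k) = 15 + 9*k/4 (o(k) = -3*(-3*k/4 - 5) = -3*(-5 - 3*k/4) = 15 + 9*k/4)
(p + h)*o(-6) = (-28/3 + 45)*(15 + (9/4)*(-6)) = 107*(15 - 27/2)/3 = (107/3)*(3/2) = 107/2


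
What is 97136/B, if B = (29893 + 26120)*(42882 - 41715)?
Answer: 97136/65367171 ≈ 0.0014860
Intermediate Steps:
B = 65367171 (B = 56013*1167 = 65367171)
97136/B = 97136/65367171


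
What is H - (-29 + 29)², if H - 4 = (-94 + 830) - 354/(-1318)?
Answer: 487837/659 ≈ 740.27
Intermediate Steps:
H = 487837/659 (H = 4 + ((-94 + 830) - 354/(-1318)) = 4 + (736 - 354*(-1/1318)) = 4 + (736 + 177/659) = 4 + 485201/659 = 487837/659 ≈ 740.27)
H - (-29 + 29)² = 487837/659 - (-29 + 29)² = 487837/659 - 1*0² = 487837/659 - 1*0 = 487837/659 + 0 = 487837/659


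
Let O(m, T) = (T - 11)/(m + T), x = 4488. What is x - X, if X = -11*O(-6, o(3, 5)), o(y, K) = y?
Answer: 13552/3 ≈ 4517.3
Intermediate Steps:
O(m, T) = (-11 + T)/(T + m)
X = -88/3 (X = -11*(-11 + 3)/(3 - 6) = -11*(-8)/(-3) = -(-11)*(-8)/3 = -11*8/3 = -88/3 ≈ -29.333)
x - X = 4488 - 1*(-88/3) = 4488 + 88/3 = 13552/3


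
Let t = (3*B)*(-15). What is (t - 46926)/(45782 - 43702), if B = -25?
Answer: -45801/2080 ≈ -22.020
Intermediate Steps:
t = 1125 (t = (3*(-25))*(-15) = -75*(-15) = 1125)
(t - 46926)/(45782 - 43702) = (1125 - 46926)/(45782 - 43702) = -45801/2080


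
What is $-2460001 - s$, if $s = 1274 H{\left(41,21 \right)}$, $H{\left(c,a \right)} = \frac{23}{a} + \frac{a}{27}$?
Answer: $- \frac{22161485}{9} \approx -2.4624 \cdot 10^{6}$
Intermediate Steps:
$H{\left(c,a \right)} = \frac{23}{a} + \frac{a}{27}$ ($H{\left(c,a \right)} = \frac{23}{a} + a \frac{1}{27} = \frac{23}{a} + \frac{a}{27}$)
$s = \frac{21476}{9}$ ($s = 1274 \left(\frac{23}{21} + \frac{1}{27} \cdot 21\right) = 1274 \left(23 \cdot \frac{1}{21} + \frac{7}{9}\right) = 1274 \left(\frac{23}{21} + \frac{7}{9}\right) = 1274 \cdot \frac{118}{63} = \frac{21476}{9} \approx 2386.2$)
$-2460001 - s = -2460001 - \frac{21476}{9} = - \frac{22161485}{9}$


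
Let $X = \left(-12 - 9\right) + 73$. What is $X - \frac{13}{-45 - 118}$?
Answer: $\frac{8489}{163} \approx 52.08$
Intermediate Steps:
$X = 52$ ($X = \left(-12 - 9\right) + 73 = -21 + 73 = 52$)
$X - \frac{13}{-45 - 118} = 52 - \frac{13}{-45 - 118} = 52 - \frac{13}{-163} = 52 - - \frac{13}{163} = 52 + \frac{13}{163} = \frac{8489}{163}$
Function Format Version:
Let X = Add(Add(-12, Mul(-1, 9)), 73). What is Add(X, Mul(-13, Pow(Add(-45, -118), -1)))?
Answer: Rational(8489, 163) ≈ 52.080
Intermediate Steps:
X = 52 (X = Add(Add(-12, -9), 73) = Add(-21, 73) = 52)
Add(X, Mul(-13, Pow(Add(-45, -118), -1))) = Add(52, Mul(-13, Pow(Add(-45, -118), -1))) = Add(52, Mul(-13, Pow(-163, -1))) = Add(52, Mul(-13, Rational(-1, 163))) = Add(52, Rational(13, 163)) = Rational(8489, 163)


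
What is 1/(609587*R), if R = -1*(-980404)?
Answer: 1/597641533148 ≈ 1.6732e-12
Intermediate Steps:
R = 980404
1/(609587*R) = 1/(609587*980404) = (1/609587)*(1/980404) = 1/597641533148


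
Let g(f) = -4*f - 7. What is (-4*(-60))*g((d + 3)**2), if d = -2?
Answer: -2640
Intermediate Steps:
g(f) = -7 - 4*f
(-4*(-60))*g((d + 3)**2) = (-4*(-60))*(-7 - 4*(-2 + 3)**2) = 240*(-7 - 4*1**2) = 240*(-7 - 4*1) = 240*(-7 - 4) = 240*(-11) = -2640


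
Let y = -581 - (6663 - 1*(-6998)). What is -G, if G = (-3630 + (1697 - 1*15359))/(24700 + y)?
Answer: 2882/1743 ≈ 1.6535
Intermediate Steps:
y = -14242 (y = -581 - (6663 + 6998) = -581 - 1*13661 = -581 - 13661 = -14242)
G = -2882/1743 (G = (-3630 + (1697 - 1*15359))/(24700 - 14242) = (-3630 + (1697 - 15359))/10458 = (-3630 - 13662)*(1/10458) = -17292*1/10458 = -2882/1743 ≈ -1.6535)
-G = -1*(-2882/1743) = 2882/1743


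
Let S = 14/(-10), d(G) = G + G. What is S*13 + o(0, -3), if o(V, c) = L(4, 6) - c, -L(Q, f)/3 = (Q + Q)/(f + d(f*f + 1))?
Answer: -31/2 ≈ -15.500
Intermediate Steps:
d(G) = 2*G
L(Q, f) = -6*Q/(2 + f + 2*f²) (L(Q, f) = -3*(Q + Q)/(f + 2*(f*f + 1)) = -3*2*Q/(f + 2*(f² + 1)) = -3*2*Q/(f + 2*(1 + f²)) = -3*2*Q/(f + (2 + 2*f²)) = -3*2*Q/(2 + f + 2*f²) = -6*Q/(2 + f + 2*f²))
o(V, c) = -3/10 - c (o(V, c) = -6*4/(2 + 6 + 2*6²) - c = -6*4/(2 + 6 + 2*36) - c = -6*4/(2 + 6 + 72) - c = -6*4/80 - c = -6*4*1/80 - c = -3/10 - c)
S = -7/5 (S = 14*(-⅒) = -7/5 ≈ -1.4000)
S*13 + o(0, -3) = -7/5*13 + (-3/10 - 1*(-3)) = -91/5 + (-3/10 + 3) = -91/5 + 27/10 = -31/2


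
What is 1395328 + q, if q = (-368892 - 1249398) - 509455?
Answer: -732417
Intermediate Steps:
q = -2127745 (q = -1618290 - 509455 = -2127745)
1395328 + q = 1395328 - 2127745 = -732417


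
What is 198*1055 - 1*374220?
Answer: -165330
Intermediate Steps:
198*1055 - 1*374220 = 208890 - 374220 = -165330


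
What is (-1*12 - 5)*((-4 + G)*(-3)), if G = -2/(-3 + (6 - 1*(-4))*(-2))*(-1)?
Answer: -4794/23 ≈ -208.43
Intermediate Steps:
G = -2/23 (G = -2/(-3 + (6 + 4)*(-2))*(-1) = -2/(-3 + 10*(-2))*(-1) = -2/(-3 - 20)*(-1) = -2/(-23)*(-1) = -2*(-1/23)*(-1) = (2/23)*(-1) = -2/23 ≈ -0.086957)
(-1*12 - 5)*((-4 + G)*(-3)) = (-1*12 - 5)*((-4 - 2/23)*(-3)) = (-12 - 5)*(-94/23*(-3)) = -17*282/23 = -4794/23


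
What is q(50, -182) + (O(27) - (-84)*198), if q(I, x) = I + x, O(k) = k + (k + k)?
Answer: 16581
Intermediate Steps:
O(k) = 3*k (O(k) = k + 2*k = 3*k)
q(50, -182) + (O(27) - (-84)*198) = (50 - 182) + (3*27 - (-84)*198) = -132 + (81 - 1*(-16632)) = -132 + (81 + 16632) = -132 + 16713 = 16581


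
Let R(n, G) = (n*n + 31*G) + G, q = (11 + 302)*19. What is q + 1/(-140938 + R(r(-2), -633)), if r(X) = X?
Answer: 958596929/161190 ≈ 5947.0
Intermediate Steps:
q = 5947 (q = 313*19 = 5947)
R(n, G) = n² + 32*G (R(n, G) = (n² + 31*G) + G = n² + 32*G)
q + 1/(-140938 + R(r(-2), -633)) = 5947 + 1/(-140938 + ((-2)² + 32*(-633))) = 5947 + 1/(-140938 + (4 - 20256)) = 5947 + 1/(-140938 - 20252) = 5947 + 1/(-161190) = 5947 - 1/161190 = 958596929/161190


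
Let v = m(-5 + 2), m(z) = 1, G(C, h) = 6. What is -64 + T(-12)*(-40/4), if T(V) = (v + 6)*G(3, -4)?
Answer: -484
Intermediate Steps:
v = 1
T(V) = 42 (T(V) = (1 + 6)*6 = 7*6 = 42)
-64 + T(-12)*(-40/4) = -64 + 42*(-40/4) = -64 + 42*(-40*1/4) = -64 + 42*(-10) = -64 - 420 = -484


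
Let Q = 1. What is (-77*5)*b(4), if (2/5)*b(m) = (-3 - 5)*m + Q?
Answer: 59675/2 ≈ 29838.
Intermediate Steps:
b(m) = 5/2 - 20*m (b(m) = 5*((-3 - 5)*m + 1)/2 = 5*(-8*m + 1)/2 = 5*(1 - 8*m)/2 = 5/2 - 20*m)
(-77*5)*b(4) = (-77*5)*(5/2 - 20*4) = (-11*35)*(5/2 - 80) = -385*(-155/2) = 59675/2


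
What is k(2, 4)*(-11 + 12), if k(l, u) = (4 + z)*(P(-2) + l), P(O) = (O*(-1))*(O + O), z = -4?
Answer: 0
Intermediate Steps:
P(O) = -2*O**2 (P(O) = (-O)*(2*O) = -2*O**2)
k(l, u) = 0 (k(l, u) = (4 - 4)*(-2*(-2)**2 + l) = 0*(-2*4 + l) = 0*(-8 + l) = 0)
k(2, 4)*(-11 + 12) = 0*(-11 + 12) = 0*1 = 0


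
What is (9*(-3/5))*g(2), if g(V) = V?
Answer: -54/5 ≈ -10.800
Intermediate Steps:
(9*(-3/5))*g(2) = (9*(-3/5))*2 = (9*(-3*⅕))*2 = (9*(-⅗))*2 = -27/5*2 = -54/5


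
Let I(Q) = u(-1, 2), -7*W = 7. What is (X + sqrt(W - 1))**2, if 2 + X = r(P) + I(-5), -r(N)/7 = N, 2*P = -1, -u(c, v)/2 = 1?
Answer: -7/4 - I*sqrt(2) ≈ -1.75 - 1.4142*I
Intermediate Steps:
u(c, v) = -2 (u(c, v) = -2*1 = -2)
W = -1 (W = -1/7*7 = -1)
P = -1/2 (P = (1/2)*(-1) = -1/2 ≈ -0.50000)
r(N) = -7*N
I(Q) = -2
X = -1/2 (X = -2 + (-7*(-1/2) - 2) = -2 + (7/2 - 2) = -2 + 3/2 = -1/2 ≈ -0.50000)
(X + sqrt(W - 1))**2 = (-1/2 + sqrt(-1 - 1))**2 = (-1/2 + sqrt(-2))**2 = (-1/2 + I*sqrt(2))**2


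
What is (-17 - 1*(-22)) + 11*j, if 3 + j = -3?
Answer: -61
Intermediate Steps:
j = -6 (j = -3 - 3 = -6)
(-17 - 1*(-22)) + 11*j = (-17 - 1*(-22)) + 11*(-6) = (-17 + 22) - 66 = 5 - 66 = -61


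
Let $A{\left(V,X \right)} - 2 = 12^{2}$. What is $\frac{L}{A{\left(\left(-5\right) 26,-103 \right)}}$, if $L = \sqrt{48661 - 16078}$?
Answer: $\frac{\sqrt{32583}}{146} \approx 1.2364$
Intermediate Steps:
$A{\left(V,X \right)} = 146$ ($A{\left(V,X \right)} = 2 + 12^{2} = 2 + 144 = 146$)
$L = \sqrt{32583} \approx 180.51$
$\frac{L}{A{\left(\left(-5\right) 26,-103 \right)}} = \frac{\sqrt{32583}}{146}$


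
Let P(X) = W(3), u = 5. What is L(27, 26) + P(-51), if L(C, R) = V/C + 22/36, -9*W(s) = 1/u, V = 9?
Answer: 83/90 ≈ 0.92222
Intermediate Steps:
W(s) = -1/45 (W(s) = -1/9/5 = -1/9*1/5 = -1/45)
P(X) = -1/45
L(C, R) = 11/18 + 9/C (L(C, R) = 9/C + 22/36 = 9/C + 22*(1/36) = 9/C + 11/18 = 11/18 + 9/C)
L(27, 26) + P(-51) = (11/18 + 9/27) - 1/45 = (11/18 + 9*(1/27)) - 1/45 = (11/18 + 1/3) - 1/45 = 17/18 - 1/45 = 83/90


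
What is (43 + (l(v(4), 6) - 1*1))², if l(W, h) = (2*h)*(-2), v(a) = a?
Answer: 324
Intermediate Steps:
l(W, h) = -4*h
(43 + (l(v(4), 6) - 1*1))² = (43 + (-4*6 - 1*1))² = (43 + (-24 - 1))² = (43 - 25)² = 18² = 324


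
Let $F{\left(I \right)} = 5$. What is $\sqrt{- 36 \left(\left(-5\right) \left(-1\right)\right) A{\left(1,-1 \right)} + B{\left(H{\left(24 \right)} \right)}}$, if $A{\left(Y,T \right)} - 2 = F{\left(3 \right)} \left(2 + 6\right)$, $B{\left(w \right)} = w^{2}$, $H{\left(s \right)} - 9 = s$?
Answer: $3 i \sqrt{719} \approx 80.443 i$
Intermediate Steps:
$H{\left(s \right)} = 9 + s$
$A{\left(Y,T \right)} = 42$ ($A{\left(Y,T \right)} = 2 + 5 \left(2 + 6\right) = 2 + 5 \cdot 8 = 2 + 40 = 42$)
$\sqrt{- 36 \left(\left(-5\right) \left(-1\right)\right) A{\left(1,-1 \right)} + B{\left(H{\left(24 \right)} \right)}} = \sqrt{- 36 \left(\left(-5\right) \left(-1\right)\right) 42 + \left(9 + 24\right)^{2}} = \sqrt{\left(-36\right) 5 \cdot 42 + 33^{2}} = \sqrt{\left(-180\right) 42 + 1089} = \sqrt{-7560 + 1089} = \sqrt{-6471} = 3 i \sqrt{719}$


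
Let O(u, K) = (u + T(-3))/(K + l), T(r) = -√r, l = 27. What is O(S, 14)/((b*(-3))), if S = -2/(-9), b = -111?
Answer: 2/122877 - I*√3/13653 ≈ 1.6276e-5 - 0.00012686*I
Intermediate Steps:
S = 2/9 (S = -2*(-⅑) = 2/9 ≈ 0.22222)
O(u, K) = (u - I*√3)/(27 + K) (O(u, K) = (u - √(-3))/(K + 27) = (u - I*√3)/(27 + K))
O(S, 14)/((b*(-3))) = ((2/9 - I*√3)/(27 + 14))/((-111*(-3))) = ((2/9 - I*√3)/41)/333 = ((2/9 - I*√3)/41)*(1/333) = (2/369 - I*√3/41)*(1/333) = 2/122877 - I*√3/13653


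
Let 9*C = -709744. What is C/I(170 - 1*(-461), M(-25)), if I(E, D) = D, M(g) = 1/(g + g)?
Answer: 35487200/9 ≈ 3.9430e+6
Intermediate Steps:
M(g) = 1/(2*g)
C = -709744/9 (C = (1/9)*(-709744) = -709744/9 ≈ -78861.)
C/I(170 - 1*(-461), M(-25)) = -709744/(9*((1/2)/(-25))) = -709744/(9*((1/2)*(-1/25))) = -709744/(9*(-1/50)) = -709744/9*(-50) = 35487200/9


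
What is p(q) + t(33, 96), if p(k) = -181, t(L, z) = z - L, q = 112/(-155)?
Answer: -118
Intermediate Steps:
q = -112/155 (q = 112*(-1/155) = -112/155 ≈ -0.72258)
p(q) + t(33, 96) = -181 + (96 - 1*33) = -181 + (96 - 33) = -181 + 63 = -118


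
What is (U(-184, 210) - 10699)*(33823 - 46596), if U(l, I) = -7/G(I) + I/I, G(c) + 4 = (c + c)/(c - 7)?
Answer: 1092794015/8 ≈ 1.3660e+8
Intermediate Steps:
G(c) = -4 + 2*c/(-7 + c) (G(c) = -4 + (c + c)/(c - 7) = -4 + (2*c)/(-7 + c) = -4 + 2*c/(-7 + c))
U(l, I) = 1 - 7*(-7 + I)/(2*(14 - I)) (U(l, I) = -7*(-7 + I)/(2*(14 - I)) + I/I = -7*(-7 + I)/(2*(14 - I)) + 1 = 1 - 7*(-7 + I)/(2*(14 - I)))
(U(-184, 210) - 10699)*(33823 - 46596) = ((-77 + 9*210)/(2*(-14 + 210)) - 10699)*(33823 - 46596) = ((½)*(-77 + 1890)/196 - 10699)*(-12773) = ((½)*(1/196)*1813 - 10699)*(-12773) = (37/8 - 10699)*(-12773) = -85555/8*(-12773) = 1092794015/8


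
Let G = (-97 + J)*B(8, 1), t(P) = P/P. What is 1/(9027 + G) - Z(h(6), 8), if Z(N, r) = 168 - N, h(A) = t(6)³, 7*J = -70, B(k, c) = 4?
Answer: -1436032/8599 ≈ -167.00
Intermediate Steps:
J = -10 (J = (⅐)*(-70) = -10)
t(P) = 1
h(A) = 1 (h(A) = 1³ = 1)
G = -428 (G = (-97 - 10)*4 = -107*4 = -428)
1/(9027 + G) - Z(h(6), 8) = 1/(9027 - 428) - (168 - 1*1) = 1/8599 - (168 - 1) = 1/8599 - 1*167 = 1/8599 - 167 = -1436032/8599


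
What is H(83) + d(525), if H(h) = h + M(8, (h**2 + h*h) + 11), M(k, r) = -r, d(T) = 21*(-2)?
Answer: -13748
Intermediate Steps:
d(T) = -42
H(h) = -11 + h - 2*h**2 (H(h) = h - ((h**2 + h*h) + 11) = h - ((h**2 + h**2) + 11) = h - (2*h**2 + 11) = h - (11 + 2*h**2) = h + (-11 - 2*h**2) = -11 + h - 2*h**2)
H(83) + d(525) = (-11 + 83 - 2*83**2) - 42 = (-11 + 83 - 2*6889) - 42 = (-11 + 83 - 13778) - 42 = -13706 - 42 = -13748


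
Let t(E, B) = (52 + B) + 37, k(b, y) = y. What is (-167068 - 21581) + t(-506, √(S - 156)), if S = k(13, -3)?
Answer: -188560 + I*√159 ≈ -1.8856e+5 + 12.61*I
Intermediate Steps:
S = -3
t(E, B) = 89 + B
(-167068 - 21581) + t(-506, √(S - 156)) = (-167068 - 21581) + (89 + √(-3 - 156)) = -188649 + (89 + √(-159)) = -188649 + (89 + I*√159) = -188560 + I*√159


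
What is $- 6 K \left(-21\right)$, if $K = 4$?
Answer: $504$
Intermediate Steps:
$- 6 K \left(-21\right) = \left(-6\right) 4 \left(-21\right) = \left(-24\right) \left(-21\right) = 504$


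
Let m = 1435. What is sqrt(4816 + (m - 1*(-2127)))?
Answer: sqrt(8378) ≈ 91.531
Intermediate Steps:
sqrt(4816 + (m - 1*(-2127))) = sqrt(4816 + (1435 - 1*(-2127))) = sqrt(4816 + (1435 + 2127)) = sqrt(4816 + 3562) = sqrt(8378)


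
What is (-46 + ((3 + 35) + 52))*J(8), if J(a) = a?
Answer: 352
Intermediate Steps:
(-46 + ((3 + 35) + 52))*J(8) = (-46 + ((3 + 35) + 52))*8 = (-46 + (38 + 52))*8 = (-46 + 90)*8 = 44*8 = 352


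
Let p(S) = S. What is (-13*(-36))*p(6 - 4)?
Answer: 936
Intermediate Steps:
(-13*(-36))*p(6 - 4) = (-13*(-36))*(6 - 4) = 468*2 = 936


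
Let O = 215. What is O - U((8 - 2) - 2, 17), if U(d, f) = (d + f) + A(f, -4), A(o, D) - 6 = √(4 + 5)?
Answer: 185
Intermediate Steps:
A(o, D) = 9 (A(o, D) = 6 + √(4 + 5) = 6 + √9 = 6 + 3 = 9)
U(d, f) = 9 + d + f (U(d, f) = (d + f) + 9 = 9 + d + f)
O - U((8 - 2) - 2, 17) = 215 - (9 + ((8 - 2) - 2) + 17) = 215 - (9 + (6 - 2) + 17) = 215 - (9 + 4 + 17) = 215 - 1*30 = 215 - 30 = 185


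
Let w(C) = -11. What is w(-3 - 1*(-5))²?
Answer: 121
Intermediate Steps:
w(-3 - 1*(-5))² = (-11)² = 121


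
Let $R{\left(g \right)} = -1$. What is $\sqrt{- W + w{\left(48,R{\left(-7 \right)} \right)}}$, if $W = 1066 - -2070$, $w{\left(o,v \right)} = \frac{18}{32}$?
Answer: $\frac{i \sqrt{50167}}{4} \approx 55.995 i$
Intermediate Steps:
$w{\left(o,v \right)} = \frac{9}{16}$ ($w{\left(o,v \right)} = 18 \cdot \frac{1}{32} = \frac{9}{16}$)
$W = 3136$ ($W = 1066 + 2070 = 3136$)
$\sqrt{- W + w{\left(48,R{\left(-7 \right)} \right)}} = \sqrt{\left(-1\right) 3136 + \frac{9}{16}} = \sqrt{-3136 + \frac{9}{16}} = \sqrt{- \frac{50167}{16}} = \frac{i \sqrt{50167}}{4}$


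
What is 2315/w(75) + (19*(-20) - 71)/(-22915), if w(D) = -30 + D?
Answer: 10613704/206235 ≈ 51.464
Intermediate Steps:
2315/w(75) + (19*(-20) - 71)/(-22915) = 2315/(-30 + 75) + (19*(-20) - 71)/(-22915) = 2315/45 + (-380 - 71)*(-1/22915) = 2315*(1/45) - 451*(-1/22915) = 463/9 + 451/22915 = 10613704/206235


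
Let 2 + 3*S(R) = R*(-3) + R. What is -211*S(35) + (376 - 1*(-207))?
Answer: 5647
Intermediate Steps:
S(R) = -⅔ - 2*R/3 (S(R) = -⅔ + (R*(-3) + R)/3 = -⅔ + (-3*R + R)/3 = -⅔ + (-2*R)/3 = -⅔ - 2*R/3)
-211*S(35) + (376 - 1*(-207)) = -211*(-⅔ - ⅔*35) + (376 - 1*(-207)) = -211*(-⅔ - 70/3) + (376 + 207) = -211*(-24) + 583 = 5064 + 583 = 5647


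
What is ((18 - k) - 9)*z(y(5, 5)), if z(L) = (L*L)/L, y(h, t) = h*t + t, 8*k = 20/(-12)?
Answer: 1105/4 ≈ 276.25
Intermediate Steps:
k = -5/24 (k = (20/(-12))/8 = (20*(-1/12))/8 = (⅛)*(-5/3) = -5/24 ≈ -0.20833)
y(h, t) = t + h*t
z(L) = L (z(L) = L²/L = L)
((18 - k) - 9)*z(y(5, 5)) = ((18 - 1*(-5/24)) - 9)*(5*(1 + 5)) = ((18 + 5/24) - 9)*(5*6) = (437/24 - 9)*30 = (221/24)*30 = 1105/4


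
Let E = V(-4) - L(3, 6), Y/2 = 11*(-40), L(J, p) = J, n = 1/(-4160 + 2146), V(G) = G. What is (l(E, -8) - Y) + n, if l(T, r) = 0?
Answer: 1772319/2014 ≈ 880.00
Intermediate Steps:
n = -1/2014 (n = 1/(-2014) = -1/2014 ≈ -0.00049652)
Y = -880 (Y = 2*(11*(-40)) = 2*(-440) = -880)
E = -7 (E = -4 - 1*3 = -4 - 3 = -7)
(l(E, -8) - Y) + n = (0 - 1*(-880)) - 1/2014 = (0 + 880) - 1/2014 = 880 - 1/2014 = 1772319/2014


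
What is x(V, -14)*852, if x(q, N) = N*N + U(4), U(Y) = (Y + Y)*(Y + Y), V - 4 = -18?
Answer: 221520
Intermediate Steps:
V = -14 (V = 4 - 18 = -14)
U(Y) = 4*Y**2 (U(Y) = (2*Y)*(2*Y) = 4*Y**2)
x(q, N) = 64 + N**2 (x(q, N) = N*N + 4*4**2 = N**2 + 4*16 = N**2 + 64 = 64 + N**2)
x(V, -14)*852 = (64 + (-14)**2)*852 = (64 + 196)*852 = 260*852 = 221520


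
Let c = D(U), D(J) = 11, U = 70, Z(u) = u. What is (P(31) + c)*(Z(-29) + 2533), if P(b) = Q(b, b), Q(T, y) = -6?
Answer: 12520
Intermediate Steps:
P(b) = -6
c = 11
(P(31) + c)*(Z(-29) + 2533) = (-6 + 11)*(-29 + 2533) = 5*2504 = 12520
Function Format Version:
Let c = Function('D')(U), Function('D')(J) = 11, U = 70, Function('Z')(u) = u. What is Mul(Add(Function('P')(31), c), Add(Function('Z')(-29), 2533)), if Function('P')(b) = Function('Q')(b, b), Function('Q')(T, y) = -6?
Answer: 12520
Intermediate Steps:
Function('P')(b) = -6
c = 11
Mul(Add(Function('P')(31), c), Add(Function('Z')(-29), 2533)) = Mul(Add(-6, 11), Add(-29, 2533)) = Mul(5, 2504) = 12520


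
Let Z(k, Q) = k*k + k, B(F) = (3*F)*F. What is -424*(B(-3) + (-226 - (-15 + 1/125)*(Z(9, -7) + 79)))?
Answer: -123736344/125 ≈ -9.8989e+5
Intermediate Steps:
B(F) = 3*F**2
Z(k, Q) = k + k**2 (Z(k, Q) = k**2 + k = k + k**2)
-424*(B(-3) + (-226 - (-15 + 1/125)*(Z(9, -7) + 79))) = -424*(3*(-3)**2 + (-226 - (-15 + 1/125)*(9*(1 + 9) + 79))) = -424*(3*9 + (-226 - (-15 + 1/125)*(9*10 + 79))) = -424*(27 + (-226 - (-1874)*(90 + 79)/125)) = -424*(27 + (-226 - (-1874)*169/125)) = -424*(27 + (-226 - 1*(-316706/125))) = -424*(27 + (-226 + 316706/125)) = -424*(27 + 288456/125) = -424*291831/125 = -123736344/125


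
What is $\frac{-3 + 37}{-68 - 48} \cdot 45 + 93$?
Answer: $\frac{4629}{58} \approx 79.81$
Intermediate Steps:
$\frac{-3 + 37}{-68 - 48} \cdot 45 + 93 = \frac{34}{-116} \cdot 45 + 93 = 34 \left(- \frac{1}{116}\right) 45 + 93 = \left(- \frac{17}{58}\right) 45 + 93 = - \frac{765}{58} + 93 = \frac{4629}{58}$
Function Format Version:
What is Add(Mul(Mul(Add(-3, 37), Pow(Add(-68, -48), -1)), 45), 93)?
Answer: Rational(4629, 58) ≈ 79.810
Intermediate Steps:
Add(Mul(Mul(Add(-3, 37), Pow(Add(-68, -48), -1)), 45), 93) = Add(Mul(Mul(34, Pow(-116, -1)), 45), 93) = Add(Mul(Mul(34, Rational(-1, 116)), 45), 93) = Add(Mul(Rational(-17, 58), 45), 93) = Add(Rational(-765, 58), 93) = Rational(4629, 58)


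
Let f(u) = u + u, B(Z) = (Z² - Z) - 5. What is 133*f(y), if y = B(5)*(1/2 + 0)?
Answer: 1995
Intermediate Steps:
B(Z) = -5 + Z² - Z
y = 15/2 (y = (-5 + 5² - 1*5)*(1/2 + 0) = (-5 + 25 - 5)*(½ + 0) = 15*(½) = 15/2 ≈ 7.5000)
f(u) = 2*u
133*f(y) = 133*(2*(15/2)) = 133*15 = 1995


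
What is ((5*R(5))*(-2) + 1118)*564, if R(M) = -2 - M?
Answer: 670032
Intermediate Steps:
((5*R(5))*(-2) + 1118)*564 = ((5*(-2 - 1*5))*(-2) + 1118)*564 = ((5*(-2 - 5))*(-2) + 1118)*564 = ((5*(-7))*(-2) + 1118)*564 = (-35*(-2) + 1118)*564 = (70 + 1118)*564 = 1188*564 = 670032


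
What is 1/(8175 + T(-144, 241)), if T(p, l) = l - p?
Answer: 1/8560 ≈ 0.00011682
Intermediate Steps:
1/(8175 + T(-144, 241)) = 1/(8175 + (241 - 1*(-144))) = 1/(8175 + (241 + 144)) = 1/(8175 + 385) = 1/8560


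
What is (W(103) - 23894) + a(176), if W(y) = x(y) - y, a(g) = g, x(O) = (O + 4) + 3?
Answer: -23711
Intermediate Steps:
x(O) = 7 + O (x(O) = (4 + O) + 3 = 7 + O)
W(y) = 7 (W(y) = (7 + y) - y = 7)
(W(103) - 23894) + a(176) = (7 - 23894) + 176 = -23887 + 176 = -23711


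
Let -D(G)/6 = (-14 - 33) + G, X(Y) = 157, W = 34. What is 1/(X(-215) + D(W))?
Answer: 1/235 ≈ 0.0042553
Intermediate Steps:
D(G) = 282 - 6*G (D(G) = -6*((-14 - 33) + G) = -6*(-47 + G) = 282 - 6*G)
1/(X(-215) + D(W)) = 1/(157 + (282 - 6*34)) = 1/(157 + (282 - 204)) = 1/(157 + 78) = 1/235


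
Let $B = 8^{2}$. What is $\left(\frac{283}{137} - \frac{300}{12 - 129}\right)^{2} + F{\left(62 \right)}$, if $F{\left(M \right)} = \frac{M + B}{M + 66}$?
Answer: $\frac{40961328703}{1827049536} \approx 22.419$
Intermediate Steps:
$B = 64$
$F{\left(M \right)} = \frac{64 + M}{66 + M}$ ($F{\left(M \right)} = \frac{M + 64}{M + 66} = \frac{64 + M}{66 + M}$)
$\left(\frac{283}{137} - \frac{300}{12 - 129}\right)^{2} + F{\left(62 \right)} = \left(\frac{283}{137} - \frac{300}{12 - 129}\right)^{2} + \frac{64 + 62}{66 + 62} = \left(283 \cdot \frac{1}{137} - \frac{300}{12 - 129}\right)^{2} + \frac{1}{128} \cdot 126 = \left(\frac{283}{137} - \frac{300}{-117}\right)^{2} + \frac{1}{128} \cdot 126 = \left(\frac{283}{137} - - \frac{100}{39}\right)^{2} + \frac{63}{64} = \left(\frac{283}{137} + \frac{100}{39}\right)^{2} + \frac{63}{64} = \left(\frac{24737}{5343}\right)^{2} + \frac{63}{64} = \frac{611919169}{28547649} + \frac{63}{64} = \frac{40961328703}{1827049536}$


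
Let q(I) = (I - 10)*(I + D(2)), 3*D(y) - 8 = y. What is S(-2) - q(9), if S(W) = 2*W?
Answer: 25/3 ≈ 8.3333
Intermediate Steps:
D(y) = 8/3 + y/3
q(I) = (-10 + I)*(10/3 + I) (q(I) = (I - 10)*(I + (8/3 + (1/3)*2)) = (-10 + I)*(I + (8/3 + 2/3)) = (-10 + I)*(I + 10/3) = (-10 + I)*(10/3 + I))
S(-2) - q(9) = 2*(-2) - (-100/3 + 9**2 - 20/3*9) = -4 - (-100/3 + 81 - 60) = -4 - 1*(-37/3) = -4 + 37/3 = 25/3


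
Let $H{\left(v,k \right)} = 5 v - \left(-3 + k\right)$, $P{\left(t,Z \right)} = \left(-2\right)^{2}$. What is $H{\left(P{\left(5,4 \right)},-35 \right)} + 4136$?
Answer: $4194$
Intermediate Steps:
$P{\left(t,Z \right)} = 4$
$H{\left(v,k \right)} = 3 - k + 5 v$
$H{\left(P{\left(5,4 \right)},-35 \right)} + 4136 = \left(3 - -35 + 5 \cdot 4\right) + 4136 = \left(3 + 35 + 20\right) + 4136 = 58 + 4136 = 4194$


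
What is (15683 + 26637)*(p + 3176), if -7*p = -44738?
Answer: 2834170400/7 ≈ 4.0488e+8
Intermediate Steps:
p = 44738/7 (p = -⅐*(-44738) = 44738/7 ≈ 6391.1)
(15683 + 26637)*(p + 3176) = (15683 + 26637)*(44738/7 + 3176) = 42320*(66970/7) = 2834170400/7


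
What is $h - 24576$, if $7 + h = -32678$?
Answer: $-57261$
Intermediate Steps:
$h = -32685$ ($h = -7 - 32678 = -32685$)
$h - 24576 = -32685 - 24576 = -57261$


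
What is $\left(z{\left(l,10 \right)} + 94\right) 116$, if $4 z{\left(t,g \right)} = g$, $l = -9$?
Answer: $11194$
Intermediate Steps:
$z{\left(t,g \right)} = \frac{g}{4}$
$\left(z{\left(l,10 \right)} + 94\right) 116 = \left(\frac{1}{4} \cdot 10 + 94\right) 116 = \left(\frac{5}{2} + 94\right) 116 = \frac{193}{2} \cdot 116 = 11194$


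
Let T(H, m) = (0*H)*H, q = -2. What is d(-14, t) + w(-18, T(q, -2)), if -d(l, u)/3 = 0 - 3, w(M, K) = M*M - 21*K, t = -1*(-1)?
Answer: 333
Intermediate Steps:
t = 1
T(H, m) = 0 (T(H, m) = 0*H = 0)
w(M, K) = M**2 - 21*K
d(l, u) = 9 (d(l, u) = -3*(0 - 3) = -3*(-3) = 9)
d(-14, t) + w(-18, T(q, -2)) = 9 + ((-18)**2 - 21*0) = 9 + (324 + 0) = 9 + 324 = 333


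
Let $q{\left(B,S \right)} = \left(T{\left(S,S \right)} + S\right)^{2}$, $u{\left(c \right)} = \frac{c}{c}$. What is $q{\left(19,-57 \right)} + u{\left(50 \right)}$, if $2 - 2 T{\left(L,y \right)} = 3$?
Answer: $\frac{13229}{4} \approx 3307.3$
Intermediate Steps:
$T{\left(L,y \right)} = - \frac{1}{2}$ ($T{\left(L,y \right)} = 1 - \frac{3}{2} = - \frac{1}{2}$)
$u{\left(c \right)} = 1$
$q{\left(B,S \right)} = \left(- \frac{1}{2} + S\right)^{2}$
$q{\left(19,-57 \right)} + u{\left(50 \right)} = \frac{\left(-1 + 2 \left(-57\right)\right)^{2}}{4} + 1 = \frac{\left(-1 - 114\right)^{2}}{4} + 1 = \frac{\left(-115\right)^{2}}{4} + 1 = \frac{1}{4} \cdot 13225 + 1 = \frac{13225}{4} + 1 = \frac{13229}{4}$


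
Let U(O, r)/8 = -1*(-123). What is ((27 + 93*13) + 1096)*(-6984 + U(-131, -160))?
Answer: -13992000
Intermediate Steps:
U(O, r) = 984 (U(O, r) = 8*(-1*(-123)) = 8*123 = 984)
((27 + 93*13) + 1096)*(-6984 + U(-131, -160)) = ((27 + 93*13) + 1096)*(-6984 + 984) = ((27 + 1209) + 1096)*(-6000) = (1236 + 1096)*(-6000) = 2332*(-6000) = -13992000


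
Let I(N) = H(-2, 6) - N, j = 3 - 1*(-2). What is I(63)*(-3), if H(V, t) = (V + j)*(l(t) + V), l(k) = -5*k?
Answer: 477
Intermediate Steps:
j = 5 (j = 3 + 2 = 5)
H(V, t) = (5 + V)*(V - 5*t) (H(V, t) = (V + 5)*(-5*t + V) = (5 + V)*(V - 5*t))
I(N) = -96 - N (I(N) = ((-2)**2 - 25*6 + 5*(-2) - 5*(-2)*6) - N = (4 - 150 - 10 + 60) - N = -96 - N)
I(63)*(-3) = (-96 - 1*63)*(-3) = (-96 - 63)*(-3) = -159*(-3) = 477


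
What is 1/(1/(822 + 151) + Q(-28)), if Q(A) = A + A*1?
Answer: -973/54487 ≈ -0.017857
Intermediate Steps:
Q(A) = 2*A (Q(A) = A + A = 2*A)
1/(1/(822 + 151) + Q(-28)) = 1/(1/(822 + 151) + 2*(-28)) = 1/(1/973 - 56) = 1/(-54487/973) = -973/54487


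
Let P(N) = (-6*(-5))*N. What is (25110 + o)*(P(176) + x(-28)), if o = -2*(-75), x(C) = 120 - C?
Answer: 137111280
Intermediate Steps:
o = 150
P(N) = 30*N
(25110 + o)*(P(176) + x(-28)) = (25110 + 150)*(30*176 + (120 - 1*(-28))) = 25260*(5280 + (120 + 28)) = 25260*(5280 + 148) = 25260*5428 = 137111280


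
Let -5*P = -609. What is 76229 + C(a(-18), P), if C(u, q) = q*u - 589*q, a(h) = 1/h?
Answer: 134461/30 ≈ 4482.0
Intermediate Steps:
P = 609/5 (P = -⅕*(-609) = 609/5 ≈ 121.80)
C(u, q) = -589*q + q*u
76229 + C(a(-18), P) = 76229 + 609*(-589 + 1/(-18))/5 = 76229 + 609*(-589 - 1/18)/5 = 76229 + (609/5)*(-10603/18) = 76229 - 2152409/30 = 134461/30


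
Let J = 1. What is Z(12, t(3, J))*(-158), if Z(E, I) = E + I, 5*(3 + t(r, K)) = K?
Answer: -7268/5 ≈ -1453.6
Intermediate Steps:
t(r, K) = -3 + K/5
Z(12, t(3, J))*(-158) = (12 + (-3 + (⅕)*1))*(-158) = (12 + (-3 + ⅕))*(-158) = (12 - 14/5)*(-158) = (46/5)*(-158) = -7268/5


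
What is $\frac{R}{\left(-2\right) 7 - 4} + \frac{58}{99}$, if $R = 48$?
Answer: $- \frac{206}{99} \approx -2.0808$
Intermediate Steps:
$\frac{R}{\left(-2\right) 7 - 4} + \frac{58}{99} = \frac{48}{\left(-2\right) 7 - 4} + \frac{58}{99} = \frac{48}{-14 - 4} + 58 \cdot \frac{1}{99} = \frac{48}{-18} + \frac{58}{99} = 48 \left(- \frac{1}{18}\right) + \frac{58}{99} = - \frac{8}{3} + \frac{58}{99} = - \frac{206}{99}$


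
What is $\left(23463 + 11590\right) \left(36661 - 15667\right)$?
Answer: $735902682$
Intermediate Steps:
$\left(23463 + 11590\right) \left(36661 - 15667\right) = 35053 \cdot 20994 = 735902682$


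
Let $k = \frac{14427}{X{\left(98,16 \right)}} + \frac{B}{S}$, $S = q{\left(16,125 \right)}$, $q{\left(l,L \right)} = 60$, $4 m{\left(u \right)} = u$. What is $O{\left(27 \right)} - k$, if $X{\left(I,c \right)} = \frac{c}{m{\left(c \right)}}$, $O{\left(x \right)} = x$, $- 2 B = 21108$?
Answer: $- \frac{68077}{20} \approx -3403.9$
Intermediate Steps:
$B = -10554$ ($B = \left(- \frac{1}{2}\right) 21108 = -10554$)
$m{\left(u \right)} = \frac{u}{4}$
$X{\left(I,c \right)} = 4$ ($X{\left(I,c \right)} = \frac{c}{\frac{1}{4} c} = c \frac{4}{c} = 4$)
$S = 60$
$k = \frac{68617}{20}$ ($k = \frac{14427}{4} - \frac{10554}{60} = 14427 \cdot \frac{1}{4} - \frac{1759}{10} = \frac{14427}{4} - \frac{1759}{10} = \frac{68617}{20} \approx 3430.9$)
$O{\left(27 \right)} - k = 27 - \frac{68617}{20} = - \frac{68077}{20}$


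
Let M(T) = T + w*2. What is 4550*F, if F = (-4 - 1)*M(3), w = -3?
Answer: 68250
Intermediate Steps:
M(T) = -6 + T (M(T) = T - 3*2 = T - 6 = -6 + T)
F = 15 (F = (-4 - 1)*(-6 + 3) = -5*(-3) = 15)
4550*F = 4550*15 = 68250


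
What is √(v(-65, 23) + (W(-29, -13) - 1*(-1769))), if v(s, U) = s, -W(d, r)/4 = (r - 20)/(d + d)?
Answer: 5*√57246/29 ≈ 41.252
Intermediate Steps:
W(d, r) = -2*(-20 + r)/d (W(d, r) = -4*(r - 20)/(d + d) = -4*(-20 + r)/(2*d) = -4*(-20 + r)*1/(2*d) = -2*(-20 + r)/d)
√(v(-65, 23) + (W(-29, -13) - 1*(-1769))) = √(-65 + (2*(20 - 1*(-13))/(-29) - 1*(-1769))) = √(-65 + (2*(-1/29)*(20 + 13) + 1769)) = √(-65 + (2*(-1/29)*33 + 1769)) = √(-65 + (-66/29 + 1769)) = √(-65 + 51235/29) = √(49350/29) = 5*√57246/29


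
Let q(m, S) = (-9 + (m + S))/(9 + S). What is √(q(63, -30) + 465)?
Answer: √22729/7 ≈ 21.537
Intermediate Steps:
q(m, S) = (-9 + S + m)/(9 + S) (q(m, S) = (-9 + (S + m))/(9 + S) = (-9 + S + m)/(9 + S))
√(q(63, -30) + 465) = √((-9 - 30 + 63)/(9 - 30) + 465) = √(24/(-21) + 465) = √(-1/21*24 + 465) = √(-8/7 + 465) = √(3247/7) = √22729/7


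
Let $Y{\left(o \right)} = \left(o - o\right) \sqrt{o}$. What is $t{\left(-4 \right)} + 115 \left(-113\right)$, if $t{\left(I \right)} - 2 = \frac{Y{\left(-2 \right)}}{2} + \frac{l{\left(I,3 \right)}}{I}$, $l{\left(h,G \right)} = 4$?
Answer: $-12994$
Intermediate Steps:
$Y{\left(o \right)} = 0$ ($Y{\left(o \right)} = 0 \sqrt{o} = 0$)
$t{\left(I \right)} = 2 + \frac{4}{I}$ ($t{\left(I \right)} = 2 + \left(\frac{0}{2} + \frac{4}{I}\right) = 2 + \left(0 \cdot \frac{1}{2} + \frac{4}{I}\right) = 2 + \left(0 + \frac{4}{I}\right) = 2 + \frac{4}{I}$)
$t{\left(-4 \right)} + 115 \left(-113\right) = \left(2 + \frac{4}{-4}\right) + 115 \left(-113\right) = \left(2 + 4 \left(- \frac{1}{4}\right)\right) - 12995 = \left(2 - 1\right) - 12995 = 1 - 12995 = -12994$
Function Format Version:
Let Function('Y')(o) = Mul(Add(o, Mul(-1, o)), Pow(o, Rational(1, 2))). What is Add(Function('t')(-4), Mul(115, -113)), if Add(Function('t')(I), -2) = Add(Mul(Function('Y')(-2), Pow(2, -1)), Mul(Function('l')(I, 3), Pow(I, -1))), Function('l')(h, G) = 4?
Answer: -12994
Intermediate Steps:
Function('Y')(o) = 0 (Function('Y')(o) = Mul(0, Pow(o, Rational(1, 2))) = 0)
Function('t')(I) = Add(2, Mul(4, Pow(I, -1))) (Function('t')(I) = Add(2, Add(Mul(0, Pow(2, -1)), Mul(4, Pow(I, -1)))) = Add(2, Add(Mul(0, Rational(1, 2)), Mul(4, Pow(I, -1)))) = Add(2, Add(0, Mul(4, Pow(I, -1)))) = Add(2, Mul(4, Pow(I, -1))))
Add(Function('t')(-4), Mul(115, -113)) = Add(Add(2, Mul(4, Pow(-4, -1))), Mul(115, -113)) = Add(Add(2, Mul(4, Rational(-1, 4))), -12995) = Add(Add(2, -1), -12995) = Add(1, -12995) = -12994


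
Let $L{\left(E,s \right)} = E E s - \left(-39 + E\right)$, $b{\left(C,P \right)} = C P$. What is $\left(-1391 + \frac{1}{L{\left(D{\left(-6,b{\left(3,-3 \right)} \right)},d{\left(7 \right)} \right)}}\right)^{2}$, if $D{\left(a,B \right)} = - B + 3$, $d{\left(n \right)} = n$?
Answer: $\frac{2072690019856}{1071225} \approx 1.9349 \cdot 10^{6}$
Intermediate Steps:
$D{\left(a,B \right)} = 3 - B$
$L{\left(E,s \right)} = 39 - E + s E^{2}$ ($L{\left(E,s \right)} = E^{2} s - \left(-39 + E\right) = s E^{2} - \left(-39 + E\right) = 39 - E + s E^{2}$)
$\left(-1391 + \frac{1}{L{\left(D{\left(-6,b{\left(3,-3 \right)} \right)},d{\left(7 \right)} \right)}}\right)^{2} = \left(-1391 + \frac{1}{39 - \left(3 - 3 \left(-3\right)\right) + 7 \left(3 - 3 \left(-3\right)\right)^{2}}\right)^{2} = \left(-1391 + \frac{1}{39 - \left(3 - -9\right) + 7 \left(3 - -9\right)^{2}}\right)^{2} = \left(-1391 + \frac{1}{39 - \left(3 + 9\right) + 7 \left(3 + 9\right)^{2}}\right)^{2} = \left(-1391 + \frac{1}{39 - 12 + 7 \cdot 12^{2}}\right)^{2} = \left(-1391 + \frac{1}{39 - 12 + 7 \cdot 144}\right)^{2} = \left(-1391 + \frac{1}{39 - 12 + 1008}\right)^{2} = \left(-1391 + \frac{1}{1035}\right)^{2} = \left(- \frac{1439684}{1035}\right)^{2} = \frac{2072690019856}{1071225}$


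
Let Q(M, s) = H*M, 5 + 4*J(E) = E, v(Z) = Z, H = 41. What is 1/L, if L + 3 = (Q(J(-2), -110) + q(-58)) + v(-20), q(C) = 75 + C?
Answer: -4/311 ≈ -0.012862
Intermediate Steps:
J(E) = -5/4 + E/4
Q(M, s) = 41*M
L = -311/4 (L = -3 + ((41*(-5/4 + (¼)*(-2)) + (75 - 58)) - 20) = -3 + ((41*(-5/4 - ½) + 17) - 20) = -3 + ((41*(-7/4) + 17) - 20) = -3 + ((-287/4 + 17) - 20) = -3 + (-219/4 - 20) = -3 - 299/4 = -311/4 ≈ -77.750)
1/L = 1/(-311/4) = -4/311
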